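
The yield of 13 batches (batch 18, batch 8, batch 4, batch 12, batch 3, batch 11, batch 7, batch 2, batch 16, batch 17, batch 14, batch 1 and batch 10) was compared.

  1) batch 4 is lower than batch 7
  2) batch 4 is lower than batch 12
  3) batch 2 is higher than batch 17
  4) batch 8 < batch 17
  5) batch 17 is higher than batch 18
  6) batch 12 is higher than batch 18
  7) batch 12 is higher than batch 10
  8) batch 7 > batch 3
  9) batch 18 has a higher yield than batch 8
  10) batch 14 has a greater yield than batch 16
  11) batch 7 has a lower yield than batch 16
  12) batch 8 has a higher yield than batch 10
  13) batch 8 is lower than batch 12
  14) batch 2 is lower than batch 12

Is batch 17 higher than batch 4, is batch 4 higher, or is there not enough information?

undetermined

Following every chain through batch 4: above batch 4 we get batch 7, batch 16, batch 14, batch 12.
batch 17 is not reached, and no chain runs the other way from batch 17 to batch 4.
So the given relations leave the order of batch 4 and batch 17 undetermined.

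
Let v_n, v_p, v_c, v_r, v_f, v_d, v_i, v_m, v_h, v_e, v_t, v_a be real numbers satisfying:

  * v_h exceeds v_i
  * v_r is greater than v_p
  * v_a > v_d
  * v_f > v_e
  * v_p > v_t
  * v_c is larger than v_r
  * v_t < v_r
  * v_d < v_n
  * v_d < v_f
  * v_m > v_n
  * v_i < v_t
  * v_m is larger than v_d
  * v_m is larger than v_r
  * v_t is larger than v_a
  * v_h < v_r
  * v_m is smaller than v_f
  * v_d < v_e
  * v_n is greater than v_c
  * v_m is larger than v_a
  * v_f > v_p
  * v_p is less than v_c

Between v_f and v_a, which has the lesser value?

Link the given pairs in sequence: v_a < v_t; v_t < v_p; v_p < v_r; v_r < v_c; v_c < v_n; v_n < v_m; v_m < v_f.
Chaining these gives v_a < v_t < v_p < v_r < v_c < v_n < v_m < v_f.
So v_a < v_f; v_a is the smaller of the two.

v_a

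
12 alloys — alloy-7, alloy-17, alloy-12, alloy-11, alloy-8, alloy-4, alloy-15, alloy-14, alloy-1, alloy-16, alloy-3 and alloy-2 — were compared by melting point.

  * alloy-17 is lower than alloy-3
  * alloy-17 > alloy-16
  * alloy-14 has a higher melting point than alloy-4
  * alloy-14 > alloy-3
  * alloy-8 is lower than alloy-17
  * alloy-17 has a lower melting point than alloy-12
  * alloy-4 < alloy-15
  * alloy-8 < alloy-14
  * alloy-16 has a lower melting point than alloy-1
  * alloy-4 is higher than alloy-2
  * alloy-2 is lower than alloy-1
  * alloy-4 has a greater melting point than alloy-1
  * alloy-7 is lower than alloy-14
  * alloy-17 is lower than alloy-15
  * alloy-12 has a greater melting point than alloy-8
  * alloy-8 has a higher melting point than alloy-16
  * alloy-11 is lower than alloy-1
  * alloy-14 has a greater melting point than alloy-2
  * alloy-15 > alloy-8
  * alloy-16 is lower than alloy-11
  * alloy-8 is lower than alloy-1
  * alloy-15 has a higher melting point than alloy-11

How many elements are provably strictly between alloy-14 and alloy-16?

The relations place alloy-16 below alloy-14. An element lies strictly between them when it is forced above alloy-16 and also forced below alloy-14.
Above alloy-16: {alloy-8, alloy-11, alloy-1, alloy-17, alloy-12, alloy-3, alloy-4, alloy-15}. Below alloy-14: {alloy-7, alloy-8, alloy-11, alloy-2, alloy-1, alloy-17, alloy-3, alloy-4}.
Intersection: {alloy-8, alloy-11, alloy-1, alloy-17, alloy-3, alloy-4} — 6.

6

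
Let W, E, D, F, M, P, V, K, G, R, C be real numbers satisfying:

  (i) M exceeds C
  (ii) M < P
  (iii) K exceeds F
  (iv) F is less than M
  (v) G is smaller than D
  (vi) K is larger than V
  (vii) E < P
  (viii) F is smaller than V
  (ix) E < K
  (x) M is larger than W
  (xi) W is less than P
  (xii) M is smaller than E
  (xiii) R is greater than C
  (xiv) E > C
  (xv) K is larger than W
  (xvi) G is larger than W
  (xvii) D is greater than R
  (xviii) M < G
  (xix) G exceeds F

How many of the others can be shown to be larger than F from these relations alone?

The elements the relations force above F are M, E, G, V, K, D, P — no chain reaches any other.
That is 7.

7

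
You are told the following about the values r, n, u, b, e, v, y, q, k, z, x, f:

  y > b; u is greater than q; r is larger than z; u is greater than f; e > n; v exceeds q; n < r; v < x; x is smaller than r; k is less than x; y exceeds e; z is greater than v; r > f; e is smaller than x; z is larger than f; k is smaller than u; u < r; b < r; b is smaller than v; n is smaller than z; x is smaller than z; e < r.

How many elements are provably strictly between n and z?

2

The relations place n below z. An element lies strictly between them when it is forced above n and also forced below z.
Above n: {e, y, x, r}. Below z: {e, f, b, k, q, v, x}.
Intersection: {e, x} — 2.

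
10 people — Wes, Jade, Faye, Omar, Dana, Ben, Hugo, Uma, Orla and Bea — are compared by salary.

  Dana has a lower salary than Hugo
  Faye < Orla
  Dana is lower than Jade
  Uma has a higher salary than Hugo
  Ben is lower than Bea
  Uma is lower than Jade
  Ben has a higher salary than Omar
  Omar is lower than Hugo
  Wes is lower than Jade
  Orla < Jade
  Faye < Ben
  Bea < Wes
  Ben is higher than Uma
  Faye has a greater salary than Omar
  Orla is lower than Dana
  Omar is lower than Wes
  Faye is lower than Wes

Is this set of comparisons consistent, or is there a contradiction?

consistent

Every relation is compatible with Omar < Faye < Orla < Dana < Hugo < Uma < Ben < Bea < Wes < Jade; the set is consistent.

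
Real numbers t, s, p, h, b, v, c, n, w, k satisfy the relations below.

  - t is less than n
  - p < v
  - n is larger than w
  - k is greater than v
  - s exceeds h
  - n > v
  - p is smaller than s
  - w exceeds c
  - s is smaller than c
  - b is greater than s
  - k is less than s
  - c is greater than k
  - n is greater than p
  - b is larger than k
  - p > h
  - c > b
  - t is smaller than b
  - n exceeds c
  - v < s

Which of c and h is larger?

c

h < p and p < v give h < v.
Then v < k extends the chain to k.
Then k < s extends the chain to s.
Then s < b extends the chain to b.
With b < c: h < p < v < k < s < b < c.
So h < c; c is the larger of the two.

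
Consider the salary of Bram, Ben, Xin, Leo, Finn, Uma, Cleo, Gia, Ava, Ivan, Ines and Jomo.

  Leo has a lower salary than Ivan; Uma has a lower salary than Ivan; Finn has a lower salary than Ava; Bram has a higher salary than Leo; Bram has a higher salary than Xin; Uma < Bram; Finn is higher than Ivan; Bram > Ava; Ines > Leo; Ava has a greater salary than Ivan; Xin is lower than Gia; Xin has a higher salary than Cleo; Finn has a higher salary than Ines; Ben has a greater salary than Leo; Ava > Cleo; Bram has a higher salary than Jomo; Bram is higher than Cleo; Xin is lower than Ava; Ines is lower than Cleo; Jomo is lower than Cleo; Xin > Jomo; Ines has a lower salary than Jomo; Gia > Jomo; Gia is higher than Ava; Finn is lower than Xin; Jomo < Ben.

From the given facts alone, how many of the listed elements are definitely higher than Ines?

From Ines the given relations immediately reach Jomo, Cleo, Finn.
From those, Xin, Ben, Ava, Bram, Gia — 8 in total.
No other element is forced above Ines by the given relations, so the count is 8.

8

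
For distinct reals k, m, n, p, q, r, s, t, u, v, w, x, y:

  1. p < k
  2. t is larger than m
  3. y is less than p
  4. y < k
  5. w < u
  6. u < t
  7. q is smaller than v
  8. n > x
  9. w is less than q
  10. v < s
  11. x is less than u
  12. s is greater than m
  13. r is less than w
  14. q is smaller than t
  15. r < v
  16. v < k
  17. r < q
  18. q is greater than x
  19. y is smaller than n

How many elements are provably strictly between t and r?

3

Chaining upward from r reaches: w, q, v, k, u, s.
Chaining downward from t reaches: x, w, q, m, u.
Strictly between r and t are those in both lists: w, q, u — 3 elements.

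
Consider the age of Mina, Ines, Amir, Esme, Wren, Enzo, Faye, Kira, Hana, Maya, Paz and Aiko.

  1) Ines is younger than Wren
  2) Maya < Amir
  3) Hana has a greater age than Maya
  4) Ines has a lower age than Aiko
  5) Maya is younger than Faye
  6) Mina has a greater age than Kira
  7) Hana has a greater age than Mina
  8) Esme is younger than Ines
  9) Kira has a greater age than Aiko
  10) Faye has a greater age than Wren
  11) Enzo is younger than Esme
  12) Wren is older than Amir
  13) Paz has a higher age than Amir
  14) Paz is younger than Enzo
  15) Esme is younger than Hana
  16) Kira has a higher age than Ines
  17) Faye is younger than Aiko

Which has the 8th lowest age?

Piecing the relations together gives one ordering: Maya < Amir < Paz < Enzo < Esme < Ines < Wren < Faye < Aiko < Kira < Mina < Hana.
The 8th smallest is Faye.

Faye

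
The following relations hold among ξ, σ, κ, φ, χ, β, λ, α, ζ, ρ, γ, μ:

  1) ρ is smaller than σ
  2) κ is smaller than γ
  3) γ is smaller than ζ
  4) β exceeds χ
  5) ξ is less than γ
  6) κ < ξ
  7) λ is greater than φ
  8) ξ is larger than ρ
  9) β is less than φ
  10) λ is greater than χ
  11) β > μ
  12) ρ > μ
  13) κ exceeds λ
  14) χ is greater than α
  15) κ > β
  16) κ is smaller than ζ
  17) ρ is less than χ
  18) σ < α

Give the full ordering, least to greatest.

Each adjacent pair is fixed by a given relation: μ < ρ; ρ < σ; σ < α; α < χ; χ < β; β < φ; φ < λ; λ < κ; κ < ξ; ξ < γ; γ < ζ. Chaining them end to end gives the full order.

μ < ρ < σ < α < χ < β < φ < λ < κ < ξ < γ < ζ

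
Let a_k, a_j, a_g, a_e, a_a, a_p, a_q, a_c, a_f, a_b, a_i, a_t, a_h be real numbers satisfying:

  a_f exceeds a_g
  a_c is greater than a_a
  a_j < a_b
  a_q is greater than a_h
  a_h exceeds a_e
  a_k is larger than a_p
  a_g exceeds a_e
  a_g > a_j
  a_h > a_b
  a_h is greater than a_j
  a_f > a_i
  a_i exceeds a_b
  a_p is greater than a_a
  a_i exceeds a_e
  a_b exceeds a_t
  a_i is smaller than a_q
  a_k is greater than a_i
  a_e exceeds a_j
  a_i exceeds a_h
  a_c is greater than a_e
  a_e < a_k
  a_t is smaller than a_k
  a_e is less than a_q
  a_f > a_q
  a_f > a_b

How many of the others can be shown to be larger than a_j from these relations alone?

9

The elements the relations force above a_j are a_b, a_e, a_c, a_h, a_g, a_i, a_q, a_k, a_f — no chain reaches any other.
That is 9.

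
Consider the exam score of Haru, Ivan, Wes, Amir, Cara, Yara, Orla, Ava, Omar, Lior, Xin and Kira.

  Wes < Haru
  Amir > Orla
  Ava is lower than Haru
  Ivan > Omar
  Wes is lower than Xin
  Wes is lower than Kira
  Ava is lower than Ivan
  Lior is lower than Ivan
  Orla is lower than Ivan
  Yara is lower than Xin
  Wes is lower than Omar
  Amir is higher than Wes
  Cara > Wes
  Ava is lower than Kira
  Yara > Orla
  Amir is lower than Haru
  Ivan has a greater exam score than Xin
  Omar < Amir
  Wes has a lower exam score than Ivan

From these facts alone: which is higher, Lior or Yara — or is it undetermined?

Following every chain through Yara: above Yara we get Xin, Ivan; below Yara we get Orla.
Lior is not reached, and no chain runs the other way from Lior to Yara.
So the given relations leave the order of Yara and Lior undetermined.

undetermined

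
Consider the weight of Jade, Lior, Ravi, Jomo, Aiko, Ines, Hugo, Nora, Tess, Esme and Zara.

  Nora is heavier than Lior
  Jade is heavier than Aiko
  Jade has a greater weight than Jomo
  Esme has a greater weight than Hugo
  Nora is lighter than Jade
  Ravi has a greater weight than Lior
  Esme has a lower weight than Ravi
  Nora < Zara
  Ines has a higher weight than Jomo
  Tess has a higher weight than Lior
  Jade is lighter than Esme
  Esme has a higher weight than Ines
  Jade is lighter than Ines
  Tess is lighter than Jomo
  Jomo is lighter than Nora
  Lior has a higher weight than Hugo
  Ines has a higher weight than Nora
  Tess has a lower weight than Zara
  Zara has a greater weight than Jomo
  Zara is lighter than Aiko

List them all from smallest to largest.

Hugo < Lior < Tess < Jomo < Nora < Zara < Aiko < Jade < Ines < Esme < Ravi

The consecutive links are each given: Hugo < Lior; Lior < Tess; Tess < Jomo; Jomo < Nora; Nora < Zara; Zara < Aiko; Aiko < Jade; Jade < Ines; Ines < Esme; Esme < Ravi.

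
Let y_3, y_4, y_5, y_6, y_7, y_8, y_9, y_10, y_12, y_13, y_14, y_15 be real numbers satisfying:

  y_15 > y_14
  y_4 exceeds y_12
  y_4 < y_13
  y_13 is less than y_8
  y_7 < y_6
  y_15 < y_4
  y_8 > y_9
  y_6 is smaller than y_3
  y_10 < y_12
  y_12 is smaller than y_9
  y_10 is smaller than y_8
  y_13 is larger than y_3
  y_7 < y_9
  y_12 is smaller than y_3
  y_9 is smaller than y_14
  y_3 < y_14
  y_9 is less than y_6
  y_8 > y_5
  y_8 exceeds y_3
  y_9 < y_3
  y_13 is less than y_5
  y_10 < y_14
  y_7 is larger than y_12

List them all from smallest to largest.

The consecutive links are each given: y_10 < y_12; y_12 < y_7; y_7 < y_9; y_9 < y_6; y_6 < y_3; y_3 < y_14; y_14 < y_15; y_15 < y_4; y_4 < y_13; y_13 < y_5; y_5 < y_8.

y_10 < y_12 < y_7 < y_9 < y_6 < y_3 < y_14 < y_15 < y_4 < y_13 < y_5 < y_8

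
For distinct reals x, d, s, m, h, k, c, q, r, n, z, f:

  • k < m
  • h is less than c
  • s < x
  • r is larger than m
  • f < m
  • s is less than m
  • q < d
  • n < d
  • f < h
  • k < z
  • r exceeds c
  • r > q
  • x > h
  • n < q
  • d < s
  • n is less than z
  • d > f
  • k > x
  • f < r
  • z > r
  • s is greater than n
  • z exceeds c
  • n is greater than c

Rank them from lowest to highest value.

Nothing is placed below f, so it is least; from there f < h; h < c; c < n; n < q; q < d; d < s; s < x; x < k; k < m; m < r; r < z, each given directly.

f < h < c < n < q < d < s < x < k < m < r < z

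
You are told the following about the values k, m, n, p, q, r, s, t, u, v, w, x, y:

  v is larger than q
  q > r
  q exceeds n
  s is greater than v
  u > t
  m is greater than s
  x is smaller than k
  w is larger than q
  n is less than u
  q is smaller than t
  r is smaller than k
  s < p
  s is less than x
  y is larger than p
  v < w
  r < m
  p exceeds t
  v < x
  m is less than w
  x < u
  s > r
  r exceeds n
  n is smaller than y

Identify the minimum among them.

n

Chaining upward from n: directly above it, r, q, u, y; then v, t, s, m, k, w; then x, p.
That covers every other element, and nothing is given below n, so n is the minimum.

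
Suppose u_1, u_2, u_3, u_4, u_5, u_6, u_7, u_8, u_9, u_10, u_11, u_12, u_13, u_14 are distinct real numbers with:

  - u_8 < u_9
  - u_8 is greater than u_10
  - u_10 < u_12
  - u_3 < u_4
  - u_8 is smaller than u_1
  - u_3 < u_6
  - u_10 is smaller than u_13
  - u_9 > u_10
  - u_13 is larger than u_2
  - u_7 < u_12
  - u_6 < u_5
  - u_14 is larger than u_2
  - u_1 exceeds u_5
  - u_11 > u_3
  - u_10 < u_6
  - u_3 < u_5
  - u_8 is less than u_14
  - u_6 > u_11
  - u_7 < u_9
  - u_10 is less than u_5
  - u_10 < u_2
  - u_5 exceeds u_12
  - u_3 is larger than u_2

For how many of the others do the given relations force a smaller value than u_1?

From u_1 the given relations immediately reach u_8, u_5.
From those, u_10, u_3, u_12, u_6 — 6 in total.
From those, u_7, u_2, u_11 — 9 in total.
No other element is forced below u_1 by the given relations, so the count is 9.

9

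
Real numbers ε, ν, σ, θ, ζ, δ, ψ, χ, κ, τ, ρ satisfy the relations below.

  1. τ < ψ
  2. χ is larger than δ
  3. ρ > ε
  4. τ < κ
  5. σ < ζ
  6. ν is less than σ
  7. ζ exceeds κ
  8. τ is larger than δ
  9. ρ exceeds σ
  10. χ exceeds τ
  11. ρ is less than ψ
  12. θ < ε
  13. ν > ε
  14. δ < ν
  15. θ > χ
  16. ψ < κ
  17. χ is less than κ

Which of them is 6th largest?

ν

Piecing the relations together gives one ordering: δ < τ < χ < θ < ε < ν < σ < ρ < ψ < κ < ζ.
The 6th largest is ν.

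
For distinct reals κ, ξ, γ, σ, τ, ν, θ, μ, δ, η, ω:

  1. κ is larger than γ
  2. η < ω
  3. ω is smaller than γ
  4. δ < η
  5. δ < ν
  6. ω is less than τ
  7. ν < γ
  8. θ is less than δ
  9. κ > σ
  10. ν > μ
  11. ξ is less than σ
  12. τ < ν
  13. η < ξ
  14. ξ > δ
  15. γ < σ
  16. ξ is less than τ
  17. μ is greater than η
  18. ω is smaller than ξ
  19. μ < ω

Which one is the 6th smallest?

Chaining the given pairs: θ < δ < η < μ < ω < ξ < τ < ν < γ < σ < κ.
Counting 6 from the smallest end gives ξ.

ξ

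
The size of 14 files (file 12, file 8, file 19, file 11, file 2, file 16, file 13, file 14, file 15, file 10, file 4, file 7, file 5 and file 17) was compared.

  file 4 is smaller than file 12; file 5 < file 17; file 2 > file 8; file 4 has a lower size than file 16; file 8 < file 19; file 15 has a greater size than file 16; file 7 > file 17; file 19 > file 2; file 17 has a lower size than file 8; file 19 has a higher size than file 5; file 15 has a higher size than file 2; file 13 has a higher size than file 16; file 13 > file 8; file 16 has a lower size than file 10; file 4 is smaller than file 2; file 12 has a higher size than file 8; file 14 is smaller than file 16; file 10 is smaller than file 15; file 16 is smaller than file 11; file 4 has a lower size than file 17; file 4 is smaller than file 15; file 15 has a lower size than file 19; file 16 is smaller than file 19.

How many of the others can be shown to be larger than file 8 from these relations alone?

From file 8 the given relations immediately reach file 2, file 13, file 19, file 12.
From those, file 15 — 5 in total.
No other element is forced above file 8 by the given relations, so the count is 5.

5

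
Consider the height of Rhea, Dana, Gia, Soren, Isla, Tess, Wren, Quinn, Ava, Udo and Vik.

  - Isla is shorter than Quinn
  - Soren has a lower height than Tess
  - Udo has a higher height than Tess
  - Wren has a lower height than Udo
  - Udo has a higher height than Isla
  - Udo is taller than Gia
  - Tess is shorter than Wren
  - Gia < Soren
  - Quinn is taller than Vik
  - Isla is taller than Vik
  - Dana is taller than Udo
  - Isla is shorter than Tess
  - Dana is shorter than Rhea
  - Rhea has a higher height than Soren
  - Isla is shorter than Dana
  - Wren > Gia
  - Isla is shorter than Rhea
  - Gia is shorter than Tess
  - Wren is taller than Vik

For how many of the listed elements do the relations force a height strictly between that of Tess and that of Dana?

The relations place Tess below Dana. An element lies strictly between them when it is forced above Tess and also forced below Dana.
Above Tess: {Wren, Udo, Rhea}. Below Dana: {Gia, Vik, Isla, Soren, Wren, Udo}.
Intersection: {Wren, Udo} — 2.

2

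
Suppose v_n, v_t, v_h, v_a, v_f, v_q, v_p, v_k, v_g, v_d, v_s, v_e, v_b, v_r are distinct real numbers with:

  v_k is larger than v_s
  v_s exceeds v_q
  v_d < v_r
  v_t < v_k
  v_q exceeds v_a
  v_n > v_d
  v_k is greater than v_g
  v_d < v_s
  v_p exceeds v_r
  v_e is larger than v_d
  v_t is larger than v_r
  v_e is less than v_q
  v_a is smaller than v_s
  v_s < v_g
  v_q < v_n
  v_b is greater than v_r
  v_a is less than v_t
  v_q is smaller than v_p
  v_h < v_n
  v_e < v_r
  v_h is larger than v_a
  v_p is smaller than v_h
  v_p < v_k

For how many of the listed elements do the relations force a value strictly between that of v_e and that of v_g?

The relations place v_e below v_g. An element lies strictly between them when it is forced above v_e and also forced below v_g.
Above v_e: {v_q, v_r, v_s, v_p, v_b, v_t, v_h, v_k, v_n}. Below v_g: {v_d, v_a, v_q, v_s}.
Intersection: {v_q, v_s} — 2.

2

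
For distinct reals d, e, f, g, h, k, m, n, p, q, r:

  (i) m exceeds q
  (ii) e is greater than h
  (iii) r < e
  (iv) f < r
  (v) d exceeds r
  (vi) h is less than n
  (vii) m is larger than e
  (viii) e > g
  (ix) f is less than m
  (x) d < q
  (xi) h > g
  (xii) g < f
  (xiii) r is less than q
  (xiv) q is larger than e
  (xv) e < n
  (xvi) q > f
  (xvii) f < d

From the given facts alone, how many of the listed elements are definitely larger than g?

8

The elements the relations force above g are h, f, r, e, d, q, m, n — no chain reaches any other.
That is 8.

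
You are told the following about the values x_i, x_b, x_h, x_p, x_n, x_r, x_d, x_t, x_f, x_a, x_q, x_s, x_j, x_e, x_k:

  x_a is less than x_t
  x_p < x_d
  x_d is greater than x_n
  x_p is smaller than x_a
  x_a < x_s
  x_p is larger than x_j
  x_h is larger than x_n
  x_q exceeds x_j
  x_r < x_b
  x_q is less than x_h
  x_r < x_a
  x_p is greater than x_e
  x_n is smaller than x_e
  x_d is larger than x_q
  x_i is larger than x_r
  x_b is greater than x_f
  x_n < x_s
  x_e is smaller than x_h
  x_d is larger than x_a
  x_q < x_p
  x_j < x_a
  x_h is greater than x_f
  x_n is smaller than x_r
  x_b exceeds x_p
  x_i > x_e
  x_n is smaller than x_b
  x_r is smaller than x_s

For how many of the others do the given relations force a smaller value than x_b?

Directly below x_b: x_n, x_r, x_p, x_f.
One step further: x_j, x_q, x_e (7 so far).
Nothing else is reachable below x_b; 7 in all.

7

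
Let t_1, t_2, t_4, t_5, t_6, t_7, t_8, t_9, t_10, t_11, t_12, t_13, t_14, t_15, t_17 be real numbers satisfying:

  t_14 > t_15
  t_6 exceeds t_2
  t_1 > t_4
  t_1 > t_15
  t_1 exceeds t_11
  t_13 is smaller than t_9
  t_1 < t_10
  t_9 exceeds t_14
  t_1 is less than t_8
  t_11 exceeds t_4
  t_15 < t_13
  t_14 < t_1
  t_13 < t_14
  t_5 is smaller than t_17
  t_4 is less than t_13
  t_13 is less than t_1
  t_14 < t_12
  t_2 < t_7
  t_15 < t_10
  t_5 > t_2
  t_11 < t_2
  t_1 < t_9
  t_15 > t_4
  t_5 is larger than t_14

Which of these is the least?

t_4

t_15 is not least since t_4 < t_15; t_11 is not least since t_4 < t_11; t_13 is not least since t_15 < t_13; t_2 is not least since t_11 < t_2; t_14 is not least since t_15 < t_14; t_1 is not least since t_15 < t_1; t_5 is not least since t_14 < t_5; t_9 is not least since t_1 < t_9; t_7 is not least since t_2 < t_7; t_6 is not least since t_2 < t_6; t_10 is not least since t_1 < t_10; t_17 is not least since t_5 < t_17; t_12 is not least since t_14 < t_12; t_8 is not least since t_1 < t_8.
Only t_4 has nothing below it, so t_4 is the least.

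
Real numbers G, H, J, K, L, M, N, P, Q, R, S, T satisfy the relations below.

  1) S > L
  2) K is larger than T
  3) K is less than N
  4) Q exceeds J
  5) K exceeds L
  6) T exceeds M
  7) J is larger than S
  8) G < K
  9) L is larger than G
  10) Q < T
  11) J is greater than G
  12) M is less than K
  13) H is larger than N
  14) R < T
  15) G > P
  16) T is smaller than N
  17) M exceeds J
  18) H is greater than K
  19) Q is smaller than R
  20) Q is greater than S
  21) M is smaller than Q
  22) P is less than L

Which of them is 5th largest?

R

Chaining the given pairs: P < G < L < S < J < M < Q < R < T < K < N < H.
The 5th largest is R.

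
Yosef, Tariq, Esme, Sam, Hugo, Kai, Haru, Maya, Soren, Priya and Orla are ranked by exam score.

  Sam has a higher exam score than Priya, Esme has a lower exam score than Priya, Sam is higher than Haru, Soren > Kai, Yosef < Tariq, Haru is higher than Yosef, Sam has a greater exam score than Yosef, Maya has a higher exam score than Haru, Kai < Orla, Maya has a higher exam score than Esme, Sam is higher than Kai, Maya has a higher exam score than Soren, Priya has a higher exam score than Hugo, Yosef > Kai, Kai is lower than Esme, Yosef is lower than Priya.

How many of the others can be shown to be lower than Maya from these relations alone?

The elements the relations force below Maya are Kai, Yosef, Soren, Haru, Esme — no chain reaches any other.
That is 5.

5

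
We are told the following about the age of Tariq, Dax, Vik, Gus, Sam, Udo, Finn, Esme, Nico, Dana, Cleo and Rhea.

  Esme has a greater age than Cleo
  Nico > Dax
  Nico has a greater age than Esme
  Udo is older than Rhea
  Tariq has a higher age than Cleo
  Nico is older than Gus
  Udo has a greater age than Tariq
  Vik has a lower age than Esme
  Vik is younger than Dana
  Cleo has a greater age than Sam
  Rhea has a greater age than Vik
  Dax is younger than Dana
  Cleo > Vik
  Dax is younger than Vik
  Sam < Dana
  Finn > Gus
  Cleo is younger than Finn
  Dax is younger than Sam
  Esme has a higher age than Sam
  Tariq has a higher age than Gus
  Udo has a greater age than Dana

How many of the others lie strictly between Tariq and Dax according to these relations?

3

The relations place Dax below Tariq. An element lies strictly between them when it is forced above Dax and also forced below Tariq.
Above Dax: {Sam, Vik, Rhea, Dana, Cleo, Esme, Finn, Nico, Udo}. Below Tariq: {Sam, Vik, Gus, Cleo}.
Intersection: {Sam, Vik, Cleo} — 3.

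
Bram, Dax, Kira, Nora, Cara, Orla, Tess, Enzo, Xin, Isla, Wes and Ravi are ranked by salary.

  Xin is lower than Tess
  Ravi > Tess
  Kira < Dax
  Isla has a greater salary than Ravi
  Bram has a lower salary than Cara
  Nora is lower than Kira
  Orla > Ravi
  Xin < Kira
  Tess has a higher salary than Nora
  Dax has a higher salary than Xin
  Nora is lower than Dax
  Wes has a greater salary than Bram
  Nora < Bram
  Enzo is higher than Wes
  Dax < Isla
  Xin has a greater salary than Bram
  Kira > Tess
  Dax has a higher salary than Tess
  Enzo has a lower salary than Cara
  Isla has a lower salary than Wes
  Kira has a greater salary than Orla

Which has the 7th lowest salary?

Chaining the given pairs: Nora < Bram < Xin < Tess < Ravi < Orla < Kira < Dax < Isla < Wes < Enzo < Cara.
Counting 7 from the smallest end gives Kira.

Kira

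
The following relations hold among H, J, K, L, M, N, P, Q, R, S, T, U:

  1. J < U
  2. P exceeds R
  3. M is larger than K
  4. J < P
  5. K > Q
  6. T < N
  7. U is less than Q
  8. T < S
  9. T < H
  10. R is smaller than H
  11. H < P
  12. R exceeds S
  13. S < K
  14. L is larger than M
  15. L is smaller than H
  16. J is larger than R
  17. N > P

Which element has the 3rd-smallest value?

R

Piecing the relations together gives one ordering: T < S < R < J < U < Q < K < M < L < H < P < N.
Counting 3 from the smallest end gives R.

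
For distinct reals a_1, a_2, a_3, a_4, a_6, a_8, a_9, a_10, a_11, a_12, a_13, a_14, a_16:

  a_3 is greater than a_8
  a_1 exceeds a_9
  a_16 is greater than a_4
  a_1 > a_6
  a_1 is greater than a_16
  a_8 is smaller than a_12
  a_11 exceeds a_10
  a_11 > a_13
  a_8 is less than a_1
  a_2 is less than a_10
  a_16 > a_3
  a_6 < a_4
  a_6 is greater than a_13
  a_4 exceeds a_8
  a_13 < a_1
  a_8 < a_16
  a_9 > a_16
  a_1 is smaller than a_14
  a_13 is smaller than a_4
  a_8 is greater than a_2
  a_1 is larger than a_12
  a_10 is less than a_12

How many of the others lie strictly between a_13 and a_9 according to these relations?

The relations place a_13 below a_9. An element lies strictly between them when it is forced above a_13 and also forced below a_9.
Above a_13: {a_6, a_4, a_16, a_1, a_11, a_14}. Below a_9: {a_2, a_8, a_3, a_6, a_4, a_16}.
Intersection: {a_6, a_4, a_16} — 3.

3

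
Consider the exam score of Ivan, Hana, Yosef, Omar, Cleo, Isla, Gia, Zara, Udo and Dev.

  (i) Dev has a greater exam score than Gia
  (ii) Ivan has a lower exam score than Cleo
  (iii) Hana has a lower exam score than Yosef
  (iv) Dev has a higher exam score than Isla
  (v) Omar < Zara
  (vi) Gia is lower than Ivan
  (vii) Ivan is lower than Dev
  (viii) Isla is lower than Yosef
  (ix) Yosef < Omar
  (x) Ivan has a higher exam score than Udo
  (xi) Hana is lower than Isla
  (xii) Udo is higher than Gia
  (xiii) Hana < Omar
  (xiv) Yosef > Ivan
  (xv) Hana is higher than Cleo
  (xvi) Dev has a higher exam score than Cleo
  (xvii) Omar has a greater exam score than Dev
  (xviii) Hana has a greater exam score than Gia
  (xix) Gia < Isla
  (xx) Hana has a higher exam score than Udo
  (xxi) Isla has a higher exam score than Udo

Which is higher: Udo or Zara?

Zara

Link the given pairs in sequence: Udo < Ivan; Ivan < Cleo; Cleo < Hana; Hana < Isla; Isla < Dev; Dev < Omar; Omar < Zara.
Chaining these gives Udo < Ivan < Cleo < Hana < Isla < Dev < Omar < Zara.
So Udo < Zara; Zara is the higher of the two.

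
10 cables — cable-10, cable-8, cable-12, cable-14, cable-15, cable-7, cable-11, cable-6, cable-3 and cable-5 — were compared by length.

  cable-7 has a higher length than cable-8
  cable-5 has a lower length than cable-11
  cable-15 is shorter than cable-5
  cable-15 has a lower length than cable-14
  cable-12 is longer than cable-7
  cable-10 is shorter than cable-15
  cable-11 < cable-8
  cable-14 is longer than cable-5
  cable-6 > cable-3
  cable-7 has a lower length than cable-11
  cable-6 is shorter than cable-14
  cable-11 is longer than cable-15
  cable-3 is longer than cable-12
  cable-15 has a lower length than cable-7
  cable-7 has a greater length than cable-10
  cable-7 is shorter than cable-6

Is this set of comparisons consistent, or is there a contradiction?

Chaining the given relations yields cable-11 < cable-8 < cable-7, so cable-11 < cable-7. But one relation states cable-7 < cable-11. These cannot both hold.

inconsistent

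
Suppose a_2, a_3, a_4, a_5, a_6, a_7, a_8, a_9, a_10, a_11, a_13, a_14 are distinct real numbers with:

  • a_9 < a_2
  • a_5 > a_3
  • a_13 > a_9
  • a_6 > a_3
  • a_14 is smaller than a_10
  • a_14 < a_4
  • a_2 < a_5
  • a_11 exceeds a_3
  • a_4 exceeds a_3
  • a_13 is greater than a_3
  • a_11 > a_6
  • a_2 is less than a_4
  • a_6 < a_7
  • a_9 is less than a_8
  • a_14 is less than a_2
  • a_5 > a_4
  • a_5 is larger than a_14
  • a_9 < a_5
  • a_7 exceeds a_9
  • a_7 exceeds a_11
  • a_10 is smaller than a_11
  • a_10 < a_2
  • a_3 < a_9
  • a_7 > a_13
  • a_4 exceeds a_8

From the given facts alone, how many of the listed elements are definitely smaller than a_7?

The elements the relations force below a_7 are a_14, a_3, a_9, a_6, a_10, a_13, a_11 — no chain reaches any other.
That is 7.

7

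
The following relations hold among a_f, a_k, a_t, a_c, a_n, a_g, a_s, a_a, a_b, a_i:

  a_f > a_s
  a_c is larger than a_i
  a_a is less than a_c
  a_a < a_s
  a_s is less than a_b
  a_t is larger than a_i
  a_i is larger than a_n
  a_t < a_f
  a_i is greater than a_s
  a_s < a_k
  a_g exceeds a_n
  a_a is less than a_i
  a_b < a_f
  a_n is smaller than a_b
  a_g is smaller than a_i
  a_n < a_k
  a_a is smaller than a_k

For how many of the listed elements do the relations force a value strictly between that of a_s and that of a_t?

Chaining upward from a_s reaches: a_i, a_k, a_b, a_c, a_f.
Chaining downward from a_t reaches: a_a, a_n, a_g, a_i.
Strictly between a_s and a_t are those in both lists: a_i — 1 element.

1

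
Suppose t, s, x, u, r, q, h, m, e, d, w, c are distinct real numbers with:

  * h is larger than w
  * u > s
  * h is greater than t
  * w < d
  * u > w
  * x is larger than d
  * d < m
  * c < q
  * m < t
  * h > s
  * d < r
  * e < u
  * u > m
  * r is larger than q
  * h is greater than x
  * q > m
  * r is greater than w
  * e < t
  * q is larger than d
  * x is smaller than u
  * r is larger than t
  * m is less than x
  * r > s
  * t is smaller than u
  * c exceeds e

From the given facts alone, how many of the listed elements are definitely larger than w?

The elements the relations force above w are d, m, x, t, q, u, r, h — no chain reaches any other.
That is 8.

8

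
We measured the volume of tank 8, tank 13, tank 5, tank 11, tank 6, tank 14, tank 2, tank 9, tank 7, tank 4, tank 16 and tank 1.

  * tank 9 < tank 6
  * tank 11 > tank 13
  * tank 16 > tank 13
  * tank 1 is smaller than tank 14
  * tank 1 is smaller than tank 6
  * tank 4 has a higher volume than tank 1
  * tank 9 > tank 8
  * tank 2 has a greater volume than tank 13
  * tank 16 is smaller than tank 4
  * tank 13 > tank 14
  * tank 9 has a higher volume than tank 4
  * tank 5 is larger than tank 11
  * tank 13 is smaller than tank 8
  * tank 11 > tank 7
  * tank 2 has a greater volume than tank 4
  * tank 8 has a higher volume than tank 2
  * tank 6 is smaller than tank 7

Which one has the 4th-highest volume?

Piecing the relations together gives one ordering: tank 1 < tank 14 < tank 13 < tank 16 < tank 4 < tank 2 < tank 8 < tank 9 < tank 6 < tank 7 < tank 11 < tank 5.
Counting 4 from the largest end gives tank 6.

tank 6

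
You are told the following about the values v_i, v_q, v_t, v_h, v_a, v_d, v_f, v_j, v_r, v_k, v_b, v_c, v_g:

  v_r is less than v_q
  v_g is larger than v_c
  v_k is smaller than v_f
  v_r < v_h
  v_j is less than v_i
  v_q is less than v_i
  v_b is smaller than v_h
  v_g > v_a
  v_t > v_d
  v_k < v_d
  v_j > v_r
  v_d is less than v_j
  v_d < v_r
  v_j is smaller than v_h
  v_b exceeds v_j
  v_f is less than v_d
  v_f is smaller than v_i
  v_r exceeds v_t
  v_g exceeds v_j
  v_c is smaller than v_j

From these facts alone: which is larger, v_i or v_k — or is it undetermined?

v_i

v_k < v_f and v_f < v_d give v_k < v_d.
With v_d < v_t: v_k < v_f < v_d < v_t.
Then v_t < v_r extends the chain to v_r.
Then v_r < v_q extends the chain to v_q.
With v_q < v_i: v_k < v_f < v_d < v_t < v_r < v_q < v_i.
So v_i is larger.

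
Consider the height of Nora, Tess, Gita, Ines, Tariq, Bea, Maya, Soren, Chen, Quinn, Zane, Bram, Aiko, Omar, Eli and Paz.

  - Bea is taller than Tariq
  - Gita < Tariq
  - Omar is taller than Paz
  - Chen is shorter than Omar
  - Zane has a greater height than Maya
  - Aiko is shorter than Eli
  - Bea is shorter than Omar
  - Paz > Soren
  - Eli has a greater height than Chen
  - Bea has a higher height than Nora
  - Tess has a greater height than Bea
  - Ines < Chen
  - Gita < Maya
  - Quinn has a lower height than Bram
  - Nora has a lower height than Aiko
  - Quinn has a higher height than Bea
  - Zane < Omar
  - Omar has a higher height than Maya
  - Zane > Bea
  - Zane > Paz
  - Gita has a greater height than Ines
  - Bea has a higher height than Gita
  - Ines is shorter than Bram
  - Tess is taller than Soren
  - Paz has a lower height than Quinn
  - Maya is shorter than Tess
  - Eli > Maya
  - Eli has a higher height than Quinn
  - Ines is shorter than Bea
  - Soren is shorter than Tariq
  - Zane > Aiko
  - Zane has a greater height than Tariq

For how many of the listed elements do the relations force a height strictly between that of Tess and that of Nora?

Chaining upward from Nora reaches: Aiko, Bea, Quinn, Zane, Bram, Eli, Omar.
Chaining downward from Tess reaches: Soren, Ines, Gita, Maya, Tariq, Bea.
Strictly between Nora and Tess are those in both lists: Bea — 1 element.

1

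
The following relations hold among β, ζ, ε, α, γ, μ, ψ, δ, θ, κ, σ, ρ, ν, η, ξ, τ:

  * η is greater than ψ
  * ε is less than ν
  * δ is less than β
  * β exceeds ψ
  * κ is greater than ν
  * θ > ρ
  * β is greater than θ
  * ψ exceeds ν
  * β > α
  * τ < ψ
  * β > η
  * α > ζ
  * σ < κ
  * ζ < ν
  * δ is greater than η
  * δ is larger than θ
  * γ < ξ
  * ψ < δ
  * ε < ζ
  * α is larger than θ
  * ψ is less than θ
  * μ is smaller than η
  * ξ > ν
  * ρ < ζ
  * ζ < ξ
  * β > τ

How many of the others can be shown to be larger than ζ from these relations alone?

From ζ the given relations immediately reach ν, α, ξ.
From those, ψ, κ, β — 6 in total.
From those, η, θ, δ — 9 in total.
No other element is forced above ζ by the given relations, so the count is 9.

9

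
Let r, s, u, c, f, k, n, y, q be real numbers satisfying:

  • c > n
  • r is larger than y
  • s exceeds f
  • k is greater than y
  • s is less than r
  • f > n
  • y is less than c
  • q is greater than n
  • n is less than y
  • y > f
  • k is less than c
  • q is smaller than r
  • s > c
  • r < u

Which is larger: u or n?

Following the relations from n: n < f < y < k < c < s < r < u.
So n < u; u is the larger of the two.

u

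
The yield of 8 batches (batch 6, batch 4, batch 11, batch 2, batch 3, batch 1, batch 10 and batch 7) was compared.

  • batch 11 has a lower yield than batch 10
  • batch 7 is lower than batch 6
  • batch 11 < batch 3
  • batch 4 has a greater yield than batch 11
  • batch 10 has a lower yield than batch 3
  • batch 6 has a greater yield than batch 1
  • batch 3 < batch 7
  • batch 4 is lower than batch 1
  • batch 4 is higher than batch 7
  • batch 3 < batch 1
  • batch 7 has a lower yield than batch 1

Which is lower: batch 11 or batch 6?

batch 11

Chaining the given relations: batch 11 < batch 10 < batch 3 < batch 7 < batch 1 < batch 6.
So batch 11 < batch 6; batch 11 is the lower of the two.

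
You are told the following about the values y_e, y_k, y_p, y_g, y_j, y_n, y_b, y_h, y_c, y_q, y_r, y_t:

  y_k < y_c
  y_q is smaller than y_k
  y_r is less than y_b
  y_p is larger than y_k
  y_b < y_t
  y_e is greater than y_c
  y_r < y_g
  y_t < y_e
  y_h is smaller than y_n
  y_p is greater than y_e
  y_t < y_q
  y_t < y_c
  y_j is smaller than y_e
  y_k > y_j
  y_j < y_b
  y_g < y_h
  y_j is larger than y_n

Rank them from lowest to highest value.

Each adjacent pair is fixed by a given relation: y_r < y_g; y_g < y_h; y_h < y_n; y_n < y_j; y_j < y_b; y_b < y_t; y_t < y_q; y_q < y_k; y_k < y_c; y_c < y_e; y_e < y_p. Chaining them end to end gives the full order.

y_r < y_g < y_h < y_n < y_j < y_b < y_t < y_q < y_k < y_c < y_e < y_p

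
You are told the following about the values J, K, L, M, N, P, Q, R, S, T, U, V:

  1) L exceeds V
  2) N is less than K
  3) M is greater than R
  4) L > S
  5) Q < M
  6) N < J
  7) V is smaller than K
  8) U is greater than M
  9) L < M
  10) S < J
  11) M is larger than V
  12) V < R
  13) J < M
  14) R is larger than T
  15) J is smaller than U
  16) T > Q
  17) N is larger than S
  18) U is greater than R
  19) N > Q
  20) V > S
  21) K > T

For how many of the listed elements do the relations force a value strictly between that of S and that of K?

2

Chaining upward from S reaches: N, J, V, R, L, M, U.
Chaining downward from K reaches: Q, N, T, V.
Strictly between S and K are those in both lists: N, V — 2 elements.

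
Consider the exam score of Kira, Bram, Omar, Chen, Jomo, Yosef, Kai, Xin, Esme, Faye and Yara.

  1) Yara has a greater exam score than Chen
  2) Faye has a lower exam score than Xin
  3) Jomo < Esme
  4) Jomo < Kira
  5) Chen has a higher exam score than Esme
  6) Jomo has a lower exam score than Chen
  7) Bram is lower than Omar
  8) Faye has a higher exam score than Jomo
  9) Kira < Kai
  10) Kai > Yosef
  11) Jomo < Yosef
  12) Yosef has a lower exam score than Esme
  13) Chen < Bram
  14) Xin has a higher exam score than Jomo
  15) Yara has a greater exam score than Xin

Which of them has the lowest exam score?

Jomo

Yosef is not least since Jomo < Yosef; Faye is not least since Jomo < Faye; Esme is not least since Jomo < Esme; Xin is not least since Faye < Xin; Kira is not least since Jomo < Kira; Chen is not least since Jomo < Chen; Yara is not least since Xin < Yara; Bram is not least since Chen < Bram; Kai is not least since Kira < Kai; Omar is not least since Bram < Omar.
Only Jomo has nothing below it, so Jomo is the lowest exam score.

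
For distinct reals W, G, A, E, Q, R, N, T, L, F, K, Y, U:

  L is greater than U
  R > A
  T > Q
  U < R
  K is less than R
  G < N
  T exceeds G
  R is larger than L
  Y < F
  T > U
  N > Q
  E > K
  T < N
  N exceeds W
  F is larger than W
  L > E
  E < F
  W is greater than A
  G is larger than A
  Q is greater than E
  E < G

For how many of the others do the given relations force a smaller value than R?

5

Directly below R: A, K, U, L.
One step further: E (5 so far).
Nothing else is reachable below R; 5 in all.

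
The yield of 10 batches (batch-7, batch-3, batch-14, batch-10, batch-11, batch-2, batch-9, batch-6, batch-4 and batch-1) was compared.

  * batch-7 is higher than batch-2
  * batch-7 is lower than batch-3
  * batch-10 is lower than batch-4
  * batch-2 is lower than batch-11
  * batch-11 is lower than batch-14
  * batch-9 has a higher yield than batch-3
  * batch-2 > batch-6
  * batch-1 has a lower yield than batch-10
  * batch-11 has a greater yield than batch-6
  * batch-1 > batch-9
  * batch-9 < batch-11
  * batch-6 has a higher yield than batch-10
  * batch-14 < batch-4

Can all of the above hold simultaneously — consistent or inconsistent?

We have batch-6 < batch-2 stated directly, yet also batch-2 < batch-7 < batch-3 < batch-9 < batch-1 < batch-10 < batch-6 by chaining the others — so batch-2 < batch-6. Contradiction.

inconsistent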